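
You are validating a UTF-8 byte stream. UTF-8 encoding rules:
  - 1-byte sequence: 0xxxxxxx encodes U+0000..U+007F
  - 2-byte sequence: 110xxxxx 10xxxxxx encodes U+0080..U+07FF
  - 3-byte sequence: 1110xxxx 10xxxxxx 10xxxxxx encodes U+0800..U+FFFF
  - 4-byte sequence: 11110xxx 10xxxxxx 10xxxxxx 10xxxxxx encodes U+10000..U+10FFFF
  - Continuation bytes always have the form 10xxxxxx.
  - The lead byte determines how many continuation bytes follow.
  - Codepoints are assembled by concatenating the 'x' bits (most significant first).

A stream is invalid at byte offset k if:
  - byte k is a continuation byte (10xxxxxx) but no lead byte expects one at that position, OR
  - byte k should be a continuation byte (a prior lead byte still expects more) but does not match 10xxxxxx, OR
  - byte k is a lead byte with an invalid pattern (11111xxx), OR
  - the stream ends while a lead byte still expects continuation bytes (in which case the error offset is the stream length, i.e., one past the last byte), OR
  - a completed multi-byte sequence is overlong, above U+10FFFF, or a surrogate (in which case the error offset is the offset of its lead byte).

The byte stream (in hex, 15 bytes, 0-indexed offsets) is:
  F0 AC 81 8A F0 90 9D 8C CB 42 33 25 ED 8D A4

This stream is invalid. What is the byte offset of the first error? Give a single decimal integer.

Byte[0]=F0: 4-byte lead, need 3 cont bytes. acc=0x0
Byte[1]=AC: continuation. acc=(acc<<6)|0x2C=0x2C
Byte[2]=81: continuation. acc=(acc<<6)|0x01=0xB01
Byte[3]=8A: continuation. acc=(acc<<6)|0x0A=0x2C04A
Completed: cp=U+2C04A (starts at byte 0)
Byte[4]=F0: 4-byte lead, need 3 cont bytes. acc=0x0
Byte[5]=90: continuation. acc=(acc<<6)|0x10=0x10
Byte[6]=9D: continuation. acc=(acc<<6)|0x1D=0x41D
Byte[7]=8C: continuation. acc=(acc<<6)|0x0C=0x1074C
Completed: cp=U+1074C (starts at byte 4)
Byte[8]=CB: 2-byte lead, need 1 cont bytes. acc=0xB
Byte[9]=42: expected 10xxxxxx continuation. INVALID

Answer: 9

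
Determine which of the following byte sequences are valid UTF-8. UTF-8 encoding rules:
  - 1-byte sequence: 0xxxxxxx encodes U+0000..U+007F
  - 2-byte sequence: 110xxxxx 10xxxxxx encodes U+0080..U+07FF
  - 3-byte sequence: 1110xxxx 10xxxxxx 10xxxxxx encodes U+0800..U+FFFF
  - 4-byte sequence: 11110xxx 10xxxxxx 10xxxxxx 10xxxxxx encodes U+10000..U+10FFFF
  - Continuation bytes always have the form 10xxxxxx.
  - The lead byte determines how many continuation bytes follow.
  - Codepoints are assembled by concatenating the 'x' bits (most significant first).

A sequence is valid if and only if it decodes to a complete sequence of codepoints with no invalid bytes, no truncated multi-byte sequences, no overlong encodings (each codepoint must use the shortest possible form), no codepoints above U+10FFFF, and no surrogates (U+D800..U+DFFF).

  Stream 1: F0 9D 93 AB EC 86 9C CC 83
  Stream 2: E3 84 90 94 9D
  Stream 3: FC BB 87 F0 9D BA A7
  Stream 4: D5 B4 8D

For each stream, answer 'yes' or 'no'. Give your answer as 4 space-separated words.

Answer: yes no no no

Derivation:
Stream 1: decodes cleanly. VALID
Stream 2: error at byte offset 3. INVALID
Stream 3: error at byte offset 0. INVALID
Stream 4: error at byte offset 2. INVALID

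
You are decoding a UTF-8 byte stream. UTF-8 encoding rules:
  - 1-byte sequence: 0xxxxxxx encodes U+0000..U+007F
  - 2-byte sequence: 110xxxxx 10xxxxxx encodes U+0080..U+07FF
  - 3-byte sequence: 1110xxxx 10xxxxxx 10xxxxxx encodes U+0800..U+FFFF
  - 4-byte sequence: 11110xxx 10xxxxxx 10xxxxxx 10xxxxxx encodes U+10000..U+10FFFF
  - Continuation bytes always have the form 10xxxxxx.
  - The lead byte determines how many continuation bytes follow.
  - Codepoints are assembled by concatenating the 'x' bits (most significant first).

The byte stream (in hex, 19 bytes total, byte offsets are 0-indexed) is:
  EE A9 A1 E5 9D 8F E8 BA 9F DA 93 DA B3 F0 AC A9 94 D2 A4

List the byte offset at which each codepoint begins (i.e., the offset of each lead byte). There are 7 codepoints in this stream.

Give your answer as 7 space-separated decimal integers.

Answer: 0 3 6 9 11 13 17

Derivation:
Byte[0]=EE: 3-byte lead, need 2 cont bytes. acc=0xE
Byte[1]=A9: continuation. acc=(acc<<6)|0x29=0x3A9
Byte[2]=A1: continuation. acc=(acc<<6)|0x21=0xEA61
Completed: cp=U+EA61 (starts at byte 0)
Byte[3]=E5: 3-byte lead, need 2 cont bytes. acc=0x5
Byte[4]=9D: continuation. acc=(acc<<6)|0x1D=0x15D
Byte[5]=8F: continuation. acc=(acc<<6)|0x0F=0x574F
Completed: cp=U+574F (starts at byte 3)
Byte[6]=E8: 3-byte lead, need 2 cont bytes. acc=0x8
Byte[7]=BA: continuation. acc=(acc<<6)|0x3A=0x23A
Byte[8]=9F: continuation. acc=(acc<<6)|0x1F=0x8E9F
Completed: cp=U+8E9F (starts at byte 6)
Byte[9]=DA: 2-byte lead, need 1 cont bytes. acc=0x1A
Byte[10]=93: continuation. acc=(acc<<6)|0x13=0x693
Completed: cp=U+0693 (starts at byte 9)
Byte[11]=DA: 2-byte lead, need 1 cont bytes. acc=0x1A
Byte[12]=B3: continuation. acc=(acc<<6)|0x33=0x6B3
Completed: cp=U+06B3 (starts at byte 11)
Byte[13]=F0: 4-byte lead, need 3 cont bytes. acc=0x0
Byte[14]=AC: continuation. acc=(acc<<6)|0x2C=0x2C
Byte[15]=A9: continuation. acc=(acc<<6)|0x29=0xB29
Byte[16]=94: continuation. acc=(acc<<6)|0x14=0x2CA54
Completed: cp=U+2CA54 (starts at byte 13)
Byte[17]=D2: 2-byte lead, need 1 cont bytes. acc=0x12
Byte[18]=A4: continuation. acc=(acc<<6)|0x24=0x4A4
Completed: cp=U+04A4 (starts at byte 17)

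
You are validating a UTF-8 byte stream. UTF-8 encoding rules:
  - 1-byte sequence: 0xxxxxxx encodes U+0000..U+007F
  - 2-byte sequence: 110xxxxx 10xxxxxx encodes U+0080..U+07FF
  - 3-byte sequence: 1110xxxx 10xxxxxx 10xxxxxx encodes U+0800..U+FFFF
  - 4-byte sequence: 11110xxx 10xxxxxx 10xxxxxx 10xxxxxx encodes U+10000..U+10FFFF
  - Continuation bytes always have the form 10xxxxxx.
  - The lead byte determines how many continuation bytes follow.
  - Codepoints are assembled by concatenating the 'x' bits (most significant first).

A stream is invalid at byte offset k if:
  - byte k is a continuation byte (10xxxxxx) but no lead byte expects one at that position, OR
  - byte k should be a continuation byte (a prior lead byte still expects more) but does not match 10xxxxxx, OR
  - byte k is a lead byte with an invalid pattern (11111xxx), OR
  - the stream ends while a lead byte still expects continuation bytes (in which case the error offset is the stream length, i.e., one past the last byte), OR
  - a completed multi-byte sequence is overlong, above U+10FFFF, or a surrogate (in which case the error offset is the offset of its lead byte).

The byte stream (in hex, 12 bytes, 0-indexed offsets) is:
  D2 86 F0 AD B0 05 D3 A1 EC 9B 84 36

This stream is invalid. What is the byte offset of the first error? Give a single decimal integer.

Byte[0]=D2: 2-byte lead, need 1 cont bytes. acc=0x12
Byte[1]=86: continuation. acc=(acc<<6)|0x06=0x486
Completed: cp=U+0486 (starts at byte 0)
Byte[2]=F0: 4-byte lead, need 3 cont bytes. acc=0x0
Byte[3]=AD: continuation. acc=(acc<<6)|0x2D=0x2D
Byte[4]=B0: continuation. acc=(acc<<6)|0x30=0xB70
Byte[5]=05: expected 10xxxxxx continuation. INVALID

Answer: 5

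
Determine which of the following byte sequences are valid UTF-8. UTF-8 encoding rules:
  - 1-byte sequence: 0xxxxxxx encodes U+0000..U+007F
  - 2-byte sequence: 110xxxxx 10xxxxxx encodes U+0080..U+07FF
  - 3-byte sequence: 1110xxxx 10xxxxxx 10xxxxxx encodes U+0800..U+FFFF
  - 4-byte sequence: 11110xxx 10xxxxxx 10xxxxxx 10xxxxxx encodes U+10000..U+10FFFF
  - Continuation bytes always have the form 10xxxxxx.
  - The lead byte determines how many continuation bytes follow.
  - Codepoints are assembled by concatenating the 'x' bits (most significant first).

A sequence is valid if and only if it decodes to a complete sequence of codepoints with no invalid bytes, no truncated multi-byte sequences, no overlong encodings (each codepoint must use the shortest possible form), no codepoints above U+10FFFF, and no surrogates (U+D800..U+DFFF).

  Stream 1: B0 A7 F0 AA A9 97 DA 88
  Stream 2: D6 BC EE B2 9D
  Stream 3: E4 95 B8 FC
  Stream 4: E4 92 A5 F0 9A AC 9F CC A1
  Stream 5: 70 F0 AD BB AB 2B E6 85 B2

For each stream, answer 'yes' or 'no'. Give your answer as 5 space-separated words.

Answer: no yes no yes yes

Derivation:
Stream 1: error at byte offset 0. INVALID
Stream 2: decodes cleanly. VALID
Stream 3: error at byte offset 3. INVALID
Stream 4: decodes cleanly. VALID
Stream 5: decodes cleanly. VALID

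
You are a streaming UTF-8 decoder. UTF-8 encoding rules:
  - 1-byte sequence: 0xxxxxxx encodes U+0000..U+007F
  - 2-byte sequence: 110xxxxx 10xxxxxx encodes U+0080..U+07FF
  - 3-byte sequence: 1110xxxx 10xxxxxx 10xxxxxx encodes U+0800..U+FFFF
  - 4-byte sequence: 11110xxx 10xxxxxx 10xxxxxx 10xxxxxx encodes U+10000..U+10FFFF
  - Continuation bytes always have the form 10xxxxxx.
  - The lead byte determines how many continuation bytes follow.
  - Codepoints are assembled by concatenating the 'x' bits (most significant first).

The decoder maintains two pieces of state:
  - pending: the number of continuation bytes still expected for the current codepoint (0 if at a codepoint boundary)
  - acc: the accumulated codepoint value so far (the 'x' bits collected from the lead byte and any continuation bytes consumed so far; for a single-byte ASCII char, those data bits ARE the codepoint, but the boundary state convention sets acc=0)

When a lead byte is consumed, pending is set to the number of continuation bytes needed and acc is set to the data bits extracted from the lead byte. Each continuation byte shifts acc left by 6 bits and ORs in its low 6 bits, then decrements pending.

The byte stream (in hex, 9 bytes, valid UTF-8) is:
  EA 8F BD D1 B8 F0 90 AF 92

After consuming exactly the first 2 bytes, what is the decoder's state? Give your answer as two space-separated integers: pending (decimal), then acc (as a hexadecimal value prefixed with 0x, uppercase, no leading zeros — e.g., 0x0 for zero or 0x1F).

Byte[0]=EA: 3-byte lead. pending=2, acc=0xA
Byte[1]=8F: continuation. acc=(acc<<6)|0x0F=0x28F, pending=1

Answer: 1 0x28F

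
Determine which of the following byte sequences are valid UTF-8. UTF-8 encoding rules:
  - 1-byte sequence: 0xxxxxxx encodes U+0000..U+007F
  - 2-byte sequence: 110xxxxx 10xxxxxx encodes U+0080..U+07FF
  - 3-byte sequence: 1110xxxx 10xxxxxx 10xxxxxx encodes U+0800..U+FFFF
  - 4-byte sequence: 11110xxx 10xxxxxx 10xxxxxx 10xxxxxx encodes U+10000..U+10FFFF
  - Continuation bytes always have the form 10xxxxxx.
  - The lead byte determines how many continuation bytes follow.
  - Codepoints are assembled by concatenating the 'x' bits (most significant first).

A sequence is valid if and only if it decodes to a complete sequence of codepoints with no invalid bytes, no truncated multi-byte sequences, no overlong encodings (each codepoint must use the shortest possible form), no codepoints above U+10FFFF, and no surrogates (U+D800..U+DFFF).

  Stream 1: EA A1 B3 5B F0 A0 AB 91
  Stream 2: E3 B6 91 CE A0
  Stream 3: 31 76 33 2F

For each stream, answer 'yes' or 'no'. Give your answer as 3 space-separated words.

Stream 1: decodes cleanly. VALID
Stream 2: decodes cleanly. VALID
Stream 3: decodes cleanly. VALID

Answer: yes yes yes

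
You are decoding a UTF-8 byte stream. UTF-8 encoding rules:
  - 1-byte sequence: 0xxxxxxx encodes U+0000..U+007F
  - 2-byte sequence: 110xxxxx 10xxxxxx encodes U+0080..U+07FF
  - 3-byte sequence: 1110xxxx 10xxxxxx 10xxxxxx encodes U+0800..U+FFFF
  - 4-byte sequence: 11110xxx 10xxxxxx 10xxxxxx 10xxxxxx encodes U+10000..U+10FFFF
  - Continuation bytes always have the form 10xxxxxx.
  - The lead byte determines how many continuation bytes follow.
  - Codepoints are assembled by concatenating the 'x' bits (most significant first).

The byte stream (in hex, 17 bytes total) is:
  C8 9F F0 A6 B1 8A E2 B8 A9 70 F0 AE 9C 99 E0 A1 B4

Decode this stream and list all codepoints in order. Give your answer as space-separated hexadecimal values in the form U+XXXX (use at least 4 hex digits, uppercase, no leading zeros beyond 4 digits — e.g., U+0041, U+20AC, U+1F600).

Byte[0]=C8: 2-byte lead, need 1 cont bytes. acc=0x8
Byte[1]=9F: continuation. acc=(acc<<6)|0x1F=0x21F
Completed: cp=U+021F (starts at byte 0)
Byte[2]=F0: 4-byte lead, need 3 cont bytes. acc=0x0
Byte[3]=A6: continuation. acc=(acc<<6)|0x26=0x26
Byte[4]=B1: continuation. acc=(acc<<6)|0x31=0x9B1
Byte[5]=8A: continuation. acc=(acc<<6)|0x0A=0x26C4A
Completed: cp=U+26C4A (starts at byte 2)
Byte[6]=E2: 3-byte lead, need 2 cont bytes. acc=0x2
Byte[7]=B8: continuation. acc=(acc<<6)|0x38=0xB8
Byte[8]=A9: continuation. acc=(acc<<6)|0x29=0x2E29
Completed: cp=U+2E29 (starts at byte 6)
Byte[9]=70: 1-byte ASCII. cp=U+0070
Byte[10]=F0: 4-byte lead, need 3 cont bytes. acc=0x0
Byte[11]=AE: continuation. acc=(acc<<6)|0x2E=0x2E
Byte[12]=9C: continuation. acc=(acc<<6)|0x1C=0xB9C
Byte[13]=99: continuation. acc=(acc<<6)|0x19=0x2E719
Completed: cp=U+2E719 (starts at byte 10)
Byte[14]=E0: 3-byte lead, need 2 cont bytes. acc=0x0
Byte[15]=A1: continuation. acc=(acc<<6)|0x21=0x21
Byte[16]=B4: continuation. acc=(acc<<6)|0x34=0x874
Completed: cp=U+0874 (starts at byte 14)

Answer: U+021F U+26C4A U+2E29 U+0070 U+2E719 U+0874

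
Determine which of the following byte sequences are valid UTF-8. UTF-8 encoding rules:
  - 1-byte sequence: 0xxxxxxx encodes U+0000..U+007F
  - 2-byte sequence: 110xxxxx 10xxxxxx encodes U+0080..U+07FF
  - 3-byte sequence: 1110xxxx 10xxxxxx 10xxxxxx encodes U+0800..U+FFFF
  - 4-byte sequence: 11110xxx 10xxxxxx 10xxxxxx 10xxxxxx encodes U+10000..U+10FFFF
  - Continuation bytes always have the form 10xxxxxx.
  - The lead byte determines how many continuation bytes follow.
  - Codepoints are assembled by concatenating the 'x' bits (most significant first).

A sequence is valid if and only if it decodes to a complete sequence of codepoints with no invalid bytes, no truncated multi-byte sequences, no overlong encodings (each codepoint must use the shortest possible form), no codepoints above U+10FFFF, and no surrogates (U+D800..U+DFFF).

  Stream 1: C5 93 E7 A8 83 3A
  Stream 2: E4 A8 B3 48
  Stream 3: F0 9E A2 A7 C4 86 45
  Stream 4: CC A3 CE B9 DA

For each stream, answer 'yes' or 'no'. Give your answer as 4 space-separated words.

Stream 1: decodes cleanly. VALID
Stream 2: decodes cleanly. VALID
Stream 3: decodes cleanly. VALID
Stream 4: error at byte offset 5. INVALID

Answer: yes yes yes no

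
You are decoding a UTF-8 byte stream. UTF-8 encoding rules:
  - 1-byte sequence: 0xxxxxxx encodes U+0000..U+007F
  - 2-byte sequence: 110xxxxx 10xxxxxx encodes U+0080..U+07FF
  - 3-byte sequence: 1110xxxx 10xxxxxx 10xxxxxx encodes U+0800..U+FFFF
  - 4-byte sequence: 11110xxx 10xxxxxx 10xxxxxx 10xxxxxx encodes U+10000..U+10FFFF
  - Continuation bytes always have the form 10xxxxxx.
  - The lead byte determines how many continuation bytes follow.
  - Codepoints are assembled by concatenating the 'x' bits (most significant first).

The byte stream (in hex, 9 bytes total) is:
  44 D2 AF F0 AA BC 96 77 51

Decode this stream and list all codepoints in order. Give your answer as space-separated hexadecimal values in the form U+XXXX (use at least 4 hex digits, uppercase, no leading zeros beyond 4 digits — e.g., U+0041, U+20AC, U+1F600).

Answer: U+0044 U+04AF U+2AF16 U+0077 U+0051

Derivation:
Byte[0]=44: 1-byte ASCII. cp=U+0044
Byte[1]=D2: 2-byte lead, need 1 cont bytes. acc=0x12
Byte[2]=AF: continuation. acc=(acc<<6)|0x2F=0x4AF
Completed: cp=U+04AF (starts at byte 1)
Byte[3]=F0: 4-byte lead, need 3 cont bytes. acc=0x0
Byte[4]=AA: continuation. acc=(acc<<6)|0x2A=0x2A
Byte[5]=BC: continuation. acc=(acc<<6)|0x3C=0xABC
Byte[6]=96: continuation. acc=(acc<<6)|0x16=0x2AF16
Completed: cp=U+2AF16 (starts at byte 3)
Byte[7]=77: 1-byte ASCII. cp=U+0077
Byte[8]=51: 1-byte ASCII. cp=U+0051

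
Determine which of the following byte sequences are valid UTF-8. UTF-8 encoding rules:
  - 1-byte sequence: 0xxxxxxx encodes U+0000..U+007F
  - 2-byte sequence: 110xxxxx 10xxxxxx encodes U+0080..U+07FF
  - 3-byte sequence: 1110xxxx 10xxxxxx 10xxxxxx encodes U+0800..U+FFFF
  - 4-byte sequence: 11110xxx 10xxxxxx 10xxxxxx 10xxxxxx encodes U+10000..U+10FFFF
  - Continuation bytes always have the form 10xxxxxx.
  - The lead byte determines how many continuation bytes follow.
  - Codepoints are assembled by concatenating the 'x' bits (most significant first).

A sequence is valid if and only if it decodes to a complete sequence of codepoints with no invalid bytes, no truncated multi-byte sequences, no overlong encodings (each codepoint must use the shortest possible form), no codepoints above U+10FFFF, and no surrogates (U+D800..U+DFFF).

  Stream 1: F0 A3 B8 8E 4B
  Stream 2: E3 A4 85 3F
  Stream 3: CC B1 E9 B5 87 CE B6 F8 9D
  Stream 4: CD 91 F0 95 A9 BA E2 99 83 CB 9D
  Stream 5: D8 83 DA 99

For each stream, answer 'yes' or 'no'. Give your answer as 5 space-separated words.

Stream 1: decodes cleanly. VALID
Stream 2: decodes cleanly. VALID
Stream 3: error at byte offset 7. INVALID
Stream 4: decodes cleanly. VALID
Stream 5: decodes cleanly. VALID

Answer: yes yes no yes yes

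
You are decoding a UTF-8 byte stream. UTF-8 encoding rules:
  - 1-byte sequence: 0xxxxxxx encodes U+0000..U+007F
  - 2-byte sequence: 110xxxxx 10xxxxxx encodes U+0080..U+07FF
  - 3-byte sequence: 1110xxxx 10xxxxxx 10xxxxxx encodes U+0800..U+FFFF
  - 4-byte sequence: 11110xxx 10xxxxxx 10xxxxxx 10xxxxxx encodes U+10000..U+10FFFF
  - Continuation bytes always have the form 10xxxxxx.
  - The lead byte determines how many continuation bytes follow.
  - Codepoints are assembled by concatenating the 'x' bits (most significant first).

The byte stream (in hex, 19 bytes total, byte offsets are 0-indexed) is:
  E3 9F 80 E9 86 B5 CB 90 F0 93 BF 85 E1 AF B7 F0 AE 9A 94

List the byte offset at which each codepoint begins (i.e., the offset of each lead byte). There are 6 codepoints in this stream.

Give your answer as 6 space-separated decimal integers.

Answer: 0 3 6 8 12 15

Derivation:
Byte[0]=E3: 3-byte lead, need 2 cont bytes. acc=0x3
Byte[1]=9F: continuation. acc=(acc<<6)|0x1F=0xDF
Byte[2]=80: continuation. acc=(acc<<6)|0x00=0x37C0
Completed: cp=U+37C0 (starts at byte 0)
Byte[3]=E9: 3-byte lead, need 2 cont bytes. acc=0x9
Byte[4]=86: continuation. acc=(acc<<6)|0x06=0x246
Byte[5]=B5: continuation. acc=(acc<<6)|0x35=0x91B5
Completed: cp=U+91B5 (starts at byte 3)
Byte[6]=CB: 2-byte lead, need 1 cont bytes. acc=0xB
Byte[7]=90: continuation. acc=(acc<<6)|0x10=0x2D0
Completed: cp=U+02D0 (starts at byte 6)
Byte[8]=F0: 4-byte lead, need 3 cont bytes. acc=0x0
Byte[9]=93: continuation. acc=(acc<<6)|0x13=0x13
Byte[10]=BF: continuation. acc=(acc<<6)|0x3F=0x4FF
Byte[11]=85: continuation. acc=(acc<<6)|0x05=0x13FC5
Completed: cp=U+13FC5 (starts at byte 8)
Byte[12]=E1: 3-byte lead, need 2 cont bytes. acc=0x1
Byte[13]=AF: continuation. acc=(acc<<6)|0x2F=0x6F
Byte[14]=B7: continuation. acc=(acc<<6)|0x37=0x1BF7
Completed: cp=U+1BF7 (starts at byte 12)
Byte[15]=F0: 4-byte lead, need 3 cont bytes. acc=0x0
Byte[16]=AE: continuation. acc=(acc<<6)|0x2E=0x2E
Byte[17]=9A: continuation. acc=(acc<<6)|0x1A=0xB9A
Byte[18]=94: continuation. acc=(acc<<6)|0x14=0x2E694
Completed: cp=U+2E694 (starts at byte 15)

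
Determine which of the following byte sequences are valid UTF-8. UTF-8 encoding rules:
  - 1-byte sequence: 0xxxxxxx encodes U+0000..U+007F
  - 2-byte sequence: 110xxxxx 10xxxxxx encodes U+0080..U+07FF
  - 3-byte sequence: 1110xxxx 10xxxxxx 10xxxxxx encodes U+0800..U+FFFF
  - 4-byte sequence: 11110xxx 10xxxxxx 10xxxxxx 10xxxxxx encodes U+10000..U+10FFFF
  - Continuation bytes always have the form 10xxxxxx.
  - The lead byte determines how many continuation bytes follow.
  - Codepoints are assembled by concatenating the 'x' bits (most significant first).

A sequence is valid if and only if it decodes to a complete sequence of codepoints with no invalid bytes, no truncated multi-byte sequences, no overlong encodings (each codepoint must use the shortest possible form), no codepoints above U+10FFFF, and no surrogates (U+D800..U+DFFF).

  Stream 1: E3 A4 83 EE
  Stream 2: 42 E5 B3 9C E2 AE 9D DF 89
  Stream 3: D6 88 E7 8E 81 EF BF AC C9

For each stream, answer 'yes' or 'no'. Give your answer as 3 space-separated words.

Stream 1: error at byte offset 4. INVALID
Stream 2: decodes cleanly. VALID
Stream 3: error at byte offset 9. INVALID

Answer: no yes no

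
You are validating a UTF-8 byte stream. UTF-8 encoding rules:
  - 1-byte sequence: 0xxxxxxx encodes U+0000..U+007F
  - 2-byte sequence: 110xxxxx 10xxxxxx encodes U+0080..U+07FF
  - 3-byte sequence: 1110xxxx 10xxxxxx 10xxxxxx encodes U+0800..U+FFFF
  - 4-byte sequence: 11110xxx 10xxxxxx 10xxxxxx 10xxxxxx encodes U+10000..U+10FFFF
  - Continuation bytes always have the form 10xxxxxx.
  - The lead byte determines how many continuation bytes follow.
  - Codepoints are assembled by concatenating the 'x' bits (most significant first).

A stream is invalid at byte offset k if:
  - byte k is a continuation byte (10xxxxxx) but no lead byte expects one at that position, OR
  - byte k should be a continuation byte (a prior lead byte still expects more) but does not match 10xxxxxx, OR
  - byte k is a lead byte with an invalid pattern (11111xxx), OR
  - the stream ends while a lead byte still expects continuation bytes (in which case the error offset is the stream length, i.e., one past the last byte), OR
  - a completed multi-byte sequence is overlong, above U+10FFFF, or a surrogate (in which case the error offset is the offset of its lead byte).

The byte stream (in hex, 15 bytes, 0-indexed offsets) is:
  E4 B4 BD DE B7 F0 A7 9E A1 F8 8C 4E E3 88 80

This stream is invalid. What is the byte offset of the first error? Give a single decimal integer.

Answer: 9

Derivation:
Byte[0]=E4: 3-byte lead, need 2 cont bytes. acc=0x4
Byte[1]=B4: continuation. acc=(acc<<6)|0x34=0x134
Byte[2]=BD: continuation. acc=(acc<<6)|0x3D=0x4D3D
Completed: cp=U+4D3D (starts at byte 0)
Byte[3]=DE: 2-byte lead, need 1 cont bytes. acc=0x1E
Byte[4]=B7: continuation. acc=(acc<<6)|0x37=0x7B7
Completed: cp=U+07B7 (starts at byte 3)
Byte[5]=F0: 4-byte lead, need 3 cont bytes. acc=0x0
Byte[6]=A7: continuation. acc=(acc<<6)|0x27=0x27
Byte[7]=9E: continuation. acc=(acc<<6)|0x1E=0x9DE
Byte[8]=A1: continuation. acc=(acc<<6)|0x21=0x277A1
Completed: cp=U+277A1 (starts at byte 5)
Byte[9]=F8: INVALID lead byte (not 0xxx/110x/1110/11110)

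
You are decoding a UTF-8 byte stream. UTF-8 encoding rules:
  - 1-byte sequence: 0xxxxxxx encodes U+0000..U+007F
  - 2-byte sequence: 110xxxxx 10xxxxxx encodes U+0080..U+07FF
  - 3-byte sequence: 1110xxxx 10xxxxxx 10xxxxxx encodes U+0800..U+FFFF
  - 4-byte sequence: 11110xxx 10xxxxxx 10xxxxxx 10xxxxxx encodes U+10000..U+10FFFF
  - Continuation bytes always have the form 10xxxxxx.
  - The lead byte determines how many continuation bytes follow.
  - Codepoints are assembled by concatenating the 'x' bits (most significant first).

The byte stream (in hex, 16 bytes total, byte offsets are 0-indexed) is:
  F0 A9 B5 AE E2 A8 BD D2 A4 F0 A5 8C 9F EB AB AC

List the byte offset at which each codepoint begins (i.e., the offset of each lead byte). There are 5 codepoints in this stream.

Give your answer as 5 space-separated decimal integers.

Answer: 0 4 7 9 13

Derivation:
Byte[0]=F0: 4-byte lead, need 3 cont bytes. acc=0x0
Byte[1]=A9: continuation. acc=(acc<<6)|0x29=0x29
Byte[2]=B5: continuation. acc=(acc<<6)|0x35=0xA75
Byte[3]=AE: continuation. acc=(acc<<6)|0x2E=0x29D6E
Completed: cp=U+29D6E (starts at byte 0)
Byte[4]=E2: 3-byte lead, need 2 cont bytes. acc=0x2
Byte[5]=A8: continuation. acc=(acc<<6)|0x28=0xA8
Byte[6]=BD: continuation. acc=(acc<<6)|0x3D=0x2A3D
Completed: cp=U+2A3D (starts at byte 4)
Byte[7]=D2: 2-byte lead, need 1 cont bytes. acc=0x12
Byte[8]=A4: continuation. acc=(acc<<6)|0x24=0x4A4
Completed: cp=U+04A4 (starts at byte 7)
Byte[9]=F0: 4-byte lead, need 3 cont bytes. acc=0x0
Byte[10]=A5: continuation. acc=(acc<<6)|0x25=0x25
Byte[11]=8C: continuation. acc=(acc<<6)|0x0C=0x94C
Byte[12]=9F: continuation. acc=(acc<<6)|0x1F=0x2531F
Completed: cp=U+2531F (starts at byte 9)
Byte[13]=EB: 3-byte lead, need 2 cont bytes. acc=0xB
Byte[14]=AB: continuation. acc=(acc<<6)|0x2B=0x2EB
Byte[15]=AC: continuation. acc=(acc<<6)|0x2C=0xBAEC
Completed: cp=U+BAEC (starts at byte 13)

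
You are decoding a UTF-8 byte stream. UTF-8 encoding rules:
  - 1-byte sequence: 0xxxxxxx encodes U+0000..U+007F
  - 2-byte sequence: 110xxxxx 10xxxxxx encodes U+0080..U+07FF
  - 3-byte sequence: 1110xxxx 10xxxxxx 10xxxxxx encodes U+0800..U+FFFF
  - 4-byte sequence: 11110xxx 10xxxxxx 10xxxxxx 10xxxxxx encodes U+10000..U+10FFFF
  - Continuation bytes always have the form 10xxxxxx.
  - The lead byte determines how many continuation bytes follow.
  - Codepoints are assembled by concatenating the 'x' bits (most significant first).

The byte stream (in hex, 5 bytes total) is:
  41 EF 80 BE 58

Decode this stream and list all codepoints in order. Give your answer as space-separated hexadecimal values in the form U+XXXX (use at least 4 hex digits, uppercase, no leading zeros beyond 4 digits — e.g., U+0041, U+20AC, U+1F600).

Byte[0]=41: 1-byte ASCII. cp=U+0041
Byte[1]=EF: 3-byte lead, need 2 cont bytes. acc=0xF
Byte[2]=80: continuation. acc=(acc<<6)|0x00=0x3C0
Byte[3]=BE: continuation. acc=(acc<<6)|0x3E=0xF03E
Completed: cp=U+F03E (starts at byte 1)
Byte[4]=58: 1-byte ASCII. cp=U+0058

Answer: U+0041 U+F03E U+0058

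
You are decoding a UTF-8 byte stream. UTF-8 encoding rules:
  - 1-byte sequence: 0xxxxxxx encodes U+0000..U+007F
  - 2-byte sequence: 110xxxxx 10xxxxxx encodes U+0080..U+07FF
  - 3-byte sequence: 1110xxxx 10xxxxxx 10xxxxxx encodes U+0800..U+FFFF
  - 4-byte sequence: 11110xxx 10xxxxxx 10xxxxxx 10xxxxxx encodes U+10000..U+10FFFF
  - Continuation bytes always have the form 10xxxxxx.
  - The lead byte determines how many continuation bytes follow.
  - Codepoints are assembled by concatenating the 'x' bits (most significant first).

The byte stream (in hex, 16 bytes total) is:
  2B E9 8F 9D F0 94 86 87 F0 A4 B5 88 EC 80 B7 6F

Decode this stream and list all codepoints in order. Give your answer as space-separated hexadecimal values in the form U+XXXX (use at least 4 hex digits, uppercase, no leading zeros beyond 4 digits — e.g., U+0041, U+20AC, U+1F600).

Byte[0]=2B: 1-byte ASCII. cp=U+002B
Byte[1]=E9: 3-byte lead, need 2 cont bytes. acc=0x9
Byte[2]=8F: continuation. acc=(acc<<6)|0x0F=0x24F
Byte[3]=9D: continuation. acc=(acc<<6)|0x1D=0x93DD
Completed: cp=U+93DD (starts at byte 1)
Byte[4]=F0: 4-byte lead, need 3 cont bytes. acc=0x0
Byte[5]=94: continuation. acc=(acc<<6)|0x14=0x14
Byte[6]=86: continuation. acc=(acc<<6)|0x06=0x506
Byte[7]=87: continuation. acc=(acc<<6)|0x07=0x14187
Completed: cp=U+14187 (starts at byte 4)
Byte[8]=F0: 4-byte lead, need 3 cont bytes. acc=0x0
Byte[9]=A4: continuation. acc=(acc<<6)|0x24=0x24
Byte[10]=B5: continuation. acc=(acc<<6)|0x35=0x935
Byte[11]=88: continuation. acc=(acc<<6)|0x08=0x24D48
Completed: cp=U+24D48 (starts at byte 8)
Byte[12]=EC: 3-byte lead, need 2 cont bytes. acc=0xC
Byte[13]=80: continuation. acc=(acc<<6)|0x00=0x300
Byte[14]=B7: continuation. acc=(acc<<6)|0x37=0xC037
Completed: cp=U+C037 (starts at byte 12)
Byte[15]=6F: 1-byte ASCII. cp=U+006F

Answer: U+002B U+93DD U+14187 U+24D48 U+C037 U+006F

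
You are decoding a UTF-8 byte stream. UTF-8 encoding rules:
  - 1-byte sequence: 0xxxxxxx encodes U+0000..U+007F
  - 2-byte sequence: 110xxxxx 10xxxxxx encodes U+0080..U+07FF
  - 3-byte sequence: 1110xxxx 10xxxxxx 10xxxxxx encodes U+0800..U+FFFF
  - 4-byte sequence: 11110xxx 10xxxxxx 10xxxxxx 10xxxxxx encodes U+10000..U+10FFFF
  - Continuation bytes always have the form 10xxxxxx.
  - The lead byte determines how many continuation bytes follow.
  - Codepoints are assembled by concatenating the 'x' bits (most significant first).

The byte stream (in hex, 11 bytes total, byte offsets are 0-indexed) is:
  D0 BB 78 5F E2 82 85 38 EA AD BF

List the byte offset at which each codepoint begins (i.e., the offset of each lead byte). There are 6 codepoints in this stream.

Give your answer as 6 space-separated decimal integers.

Byte[0]=D0: 2-byte lead, need 1 cont bytes. acc=0x10
Byte[1]=BB: continuation. acc=(acc<<6)|0x3B=0x43B
Completed: cp=U+043B (starts at byte 0)
Byte[2]=78: 1-byte ASCII. cp=U+0078
Byte[3]=5F: 1-byte ASCII. cp=U+005F
Byte[4]=E2: 3-byte lead, need 2 cont bytes. acc=0x2
Byte[5]=82: continuation. acc=(acc<<6)|0x02=0x82
Byte[6]=85: continuation. acc=(acc<<6)|0x05=0x2085
Completed: cp=U+2085 (starts at byte 4)
Byte[7]=38: 1-byte ASCII. cp=U+0038
Byte[8]=EA: 3-byte lead, need 2 cont bytes. acc=0xA
Byte[9]=AD: continuation. acc=(acc<<6)|0x2D=0x2AD
Byte[10]=BF: continuation. acc=(acc<<6)|0x3F=0xAB7F
Completed: cp=U+AB7F (starts at byte 8)

Answer: 0 2 3 4 7 8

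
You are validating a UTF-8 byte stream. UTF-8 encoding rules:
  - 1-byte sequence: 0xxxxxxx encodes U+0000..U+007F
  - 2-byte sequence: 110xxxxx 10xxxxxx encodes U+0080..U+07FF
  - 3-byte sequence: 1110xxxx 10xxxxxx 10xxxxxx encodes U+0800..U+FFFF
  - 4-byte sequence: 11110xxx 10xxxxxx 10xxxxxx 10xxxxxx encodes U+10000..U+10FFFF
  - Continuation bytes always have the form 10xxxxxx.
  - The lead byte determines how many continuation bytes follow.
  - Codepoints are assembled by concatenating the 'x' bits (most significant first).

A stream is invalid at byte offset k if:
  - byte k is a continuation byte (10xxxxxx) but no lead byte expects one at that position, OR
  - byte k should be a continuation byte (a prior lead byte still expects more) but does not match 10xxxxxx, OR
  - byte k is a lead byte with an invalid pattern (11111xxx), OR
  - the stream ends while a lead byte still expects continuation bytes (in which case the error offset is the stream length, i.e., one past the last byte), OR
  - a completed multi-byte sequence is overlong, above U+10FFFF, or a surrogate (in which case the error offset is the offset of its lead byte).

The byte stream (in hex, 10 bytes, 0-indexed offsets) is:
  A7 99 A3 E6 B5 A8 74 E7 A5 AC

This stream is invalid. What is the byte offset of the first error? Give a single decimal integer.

Byte[0]=A7: INVALID lead byte (not 0xxx/110x/1110/11110)

Answer: 0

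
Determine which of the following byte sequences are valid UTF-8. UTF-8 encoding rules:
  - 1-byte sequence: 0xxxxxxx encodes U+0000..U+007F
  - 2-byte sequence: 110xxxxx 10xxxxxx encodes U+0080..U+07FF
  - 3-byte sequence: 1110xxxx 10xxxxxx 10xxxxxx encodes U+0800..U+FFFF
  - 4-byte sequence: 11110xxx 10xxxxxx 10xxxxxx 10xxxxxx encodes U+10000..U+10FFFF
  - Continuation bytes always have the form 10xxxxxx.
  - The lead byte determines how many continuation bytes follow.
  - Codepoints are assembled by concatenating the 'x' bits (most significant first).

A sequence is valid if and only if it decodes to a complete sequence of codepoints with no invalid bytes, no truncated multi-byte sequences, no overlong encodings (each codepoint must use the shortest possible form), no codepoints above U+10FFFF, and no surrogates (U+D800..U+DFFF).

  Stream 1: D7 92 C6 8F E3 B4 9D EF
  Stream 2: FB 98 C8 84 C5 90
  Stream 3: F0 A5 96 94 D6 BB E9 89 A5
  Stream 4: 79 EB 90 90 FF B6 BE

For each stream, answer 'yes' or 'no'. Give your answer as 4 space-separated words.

Answer: no no yes no

Derivation:
Stream 1: error at byte offset 8. INVALID
Stream 2: error at byte offset 0. INVALID
Stream 3: decodes cleanly. VALID
Stream 4: error at byte offset 4. INVALID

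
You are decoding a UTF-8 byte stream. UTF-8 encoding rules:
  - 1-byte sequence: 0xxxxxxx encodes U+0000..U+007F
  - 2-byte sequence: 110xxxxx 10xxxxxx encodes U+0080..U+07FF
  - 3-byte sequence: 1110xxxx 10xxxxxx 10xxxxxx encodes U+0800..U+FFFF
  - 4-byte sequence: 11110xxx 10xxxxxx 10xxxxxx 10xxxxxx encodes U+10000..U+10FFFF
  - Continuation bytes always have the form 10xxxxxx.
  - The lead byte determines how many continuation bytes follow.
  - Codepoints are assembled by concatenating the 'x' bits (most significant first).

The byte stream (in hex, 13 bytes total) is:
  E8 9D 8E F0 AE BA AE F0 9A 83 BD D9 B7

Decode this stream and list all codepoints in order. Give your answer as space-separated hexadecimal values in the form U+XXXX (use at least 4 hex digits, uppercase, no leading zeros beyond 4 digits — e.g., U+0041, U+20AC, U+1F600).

Byte[0]=E8: 3-byte lead, need 2 cont bytes. acc=0x8
Byte[1]=9D: continuation. acc=(acc<<6)|0x1D=0x21D
Byte[2]=8E: continuation. acc=(acc<<6)|0x0E=0x874E
Completed: cp=U+874E (starts at byte 0)
Byte[3]=F0: 4-byte lead, need 3 cont bytes. acc=0x0
Byte[4]=AE: continuation. acc=(acc<<6)|0x2E=0x2E
Byte[5]=BA: continuation. acc=(acc<<6)|0x3A=0xBBA
Byte[6]=AE: continuation. acc=(acc<<6)|0x2E=0x2EEAE
Completed: cp=U+2EEAE (starts at byte 3)
Byte[7]=F0: 4-byte lead, need 3 cont bytes. acc=0x0
Byte[8]=9A: continuation. acc=(acc<<6)|0x1A=0x1A
Byte[9]=83: continuation. acc=(acc<<6)|0x03=0x683
Byte[10]=BD: continuation. acc=(acc<<6)|0x3D=0x1A0FD
Completed: cp=U+1A0FD (starts at byte 7)
Byte[11]=D9: 2-byte lead, need 1 cont bytes. acc=0x19
Byte[12]=B7: continuation. acc=(acc<<6)|0x37=0x677
Completed: cp=U+0677 (starts at byte 11)

Answer: U+874E U+2EEAE U+1A0FD U+0677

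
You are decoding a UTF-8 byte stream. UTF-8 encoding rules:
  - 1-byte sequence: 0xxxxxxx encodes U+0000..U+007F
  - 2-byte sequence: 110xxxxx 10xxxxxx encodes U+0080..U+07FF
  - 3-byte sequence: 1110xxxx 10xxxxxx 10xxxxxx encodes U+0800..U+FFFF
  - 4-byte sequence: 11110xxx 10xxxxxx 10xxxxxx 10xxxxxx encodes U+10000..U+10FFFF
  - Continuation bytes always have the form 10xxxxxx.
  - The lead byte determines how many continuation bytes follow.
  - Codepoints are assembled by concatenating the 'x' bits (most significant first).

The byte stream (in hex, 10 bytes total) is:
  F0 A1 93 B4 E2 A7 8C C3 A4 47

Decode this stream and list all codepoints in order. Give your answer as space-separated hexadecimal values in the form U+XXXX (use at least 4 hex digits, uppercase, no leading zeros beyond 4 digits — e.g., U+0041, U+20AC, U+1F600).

Answer: U+214F4 U+29CC U+00E4 U+0047

Derivation:
Byte[0]=F0: 4-byte lead, need 3 cont bytes. acc=0x0
Byte[1]=A1: continuation. acc=(acc<<6)|0x21=0x21
Byte[2]=93: continuation. acc=(acc<<6)|0x13=0x853
Byte[3]=B4: continuation. acc=(acc<<6)|0x34=0x214F4
Completed: cp=U+214F4 (starts at byte 0)
Byte[4]=E2: 3-byte lead, need 2 cont bytes. acc=0x2
Byte[5]=A7: continuation. acc=(acc<<6)|0x27=0xA7
Byte[6]=8C: continuation. acc=(acc<<6)|0x0C=0x29CC
Completed: cp=U+29CC (starts at byte 4)
Byte[7]=C3: 2-byte lead, need 1 cont bytes. acc=0x3
Byte[8]=A4: continuation. acc=(acc<<6)|0x24=0xE4
Completed: cp=U+00E4 (starts at byte 7)
Byte[9]=47: 1-byte ASCII. cp=U+0047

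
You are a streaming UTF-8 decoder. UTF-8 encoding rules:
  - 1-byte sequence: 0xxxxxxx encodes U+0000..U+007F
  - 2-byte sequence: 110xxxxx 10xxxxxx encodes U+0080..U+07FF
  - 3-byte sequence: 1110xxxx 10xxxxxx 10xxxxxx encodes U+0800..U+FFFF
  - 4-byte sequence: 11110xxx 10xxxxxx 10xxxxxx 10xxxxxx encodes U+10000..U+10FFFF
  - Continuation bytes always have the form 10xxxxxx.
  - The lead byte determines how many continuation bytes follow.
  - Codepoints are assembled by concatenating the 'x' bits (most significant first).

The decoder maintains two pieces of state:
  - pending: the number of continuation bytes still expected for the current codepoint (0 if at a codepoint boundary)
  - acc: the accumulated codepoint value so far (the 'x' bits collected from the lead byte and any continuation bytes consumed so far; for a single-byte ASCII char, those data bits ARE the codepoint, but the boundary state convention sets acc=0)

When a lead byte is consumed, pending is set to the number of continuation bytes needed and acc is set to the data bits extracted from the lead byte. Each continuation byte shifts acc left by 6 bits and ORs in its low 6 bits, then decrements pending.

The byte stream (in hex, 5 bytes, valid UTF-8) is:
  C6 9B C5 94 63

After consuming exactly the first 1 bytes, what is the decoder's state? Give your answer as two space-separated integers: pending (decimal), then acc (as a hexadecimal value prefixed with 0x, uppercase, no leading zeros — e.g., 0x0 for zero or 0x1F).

Byte[0]=C6: 2-byte lead. pending=1, acc=0x6

Answer: 1 0x6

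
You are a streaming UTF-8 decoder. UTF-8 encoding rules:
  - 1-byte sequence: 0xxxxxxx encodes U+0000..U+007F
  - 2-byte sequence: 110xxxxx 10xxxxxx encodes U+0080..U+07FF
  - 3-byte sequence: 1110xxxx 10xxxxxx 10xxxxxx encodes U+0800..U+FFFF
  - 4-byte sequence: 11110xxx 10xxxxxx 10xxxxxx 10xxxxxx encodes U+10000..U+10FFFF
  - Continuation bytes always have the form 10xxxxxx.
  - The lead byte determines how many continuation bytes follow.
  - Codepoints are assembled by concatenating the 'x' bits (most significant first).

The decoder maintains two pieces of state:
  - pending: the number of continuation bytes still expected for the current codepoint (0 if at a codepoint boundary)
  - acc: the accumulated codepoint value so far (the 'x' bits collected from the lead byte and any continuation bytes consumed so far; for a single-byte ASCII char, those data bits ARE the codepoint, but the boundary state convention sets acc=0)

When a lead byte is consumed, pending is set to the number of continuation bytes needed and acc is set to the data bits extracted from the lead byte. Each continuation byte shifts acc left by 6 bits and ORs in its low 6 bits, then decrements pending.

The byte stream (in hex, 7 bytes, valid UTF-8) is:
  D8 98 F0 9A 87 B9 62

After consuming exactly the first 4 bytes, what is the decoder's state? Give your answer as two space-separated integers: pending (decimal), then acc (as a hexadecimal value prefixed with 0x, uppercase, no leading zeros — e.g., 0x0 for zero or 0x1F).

Byte[0]=D8: 2-byte lead. pending=1, acc=0x18
Byte[1]=98: continuation. acc=(acc<<6)|0x18=0x618, pending=0
Byte[2]=F0: 4-byte lead. pending=3, acc=0x0
Byte[3]=9A: continuation. acc=(acc<<6)|0x1A=0x1A, pending=2

Answer: 2 0x1A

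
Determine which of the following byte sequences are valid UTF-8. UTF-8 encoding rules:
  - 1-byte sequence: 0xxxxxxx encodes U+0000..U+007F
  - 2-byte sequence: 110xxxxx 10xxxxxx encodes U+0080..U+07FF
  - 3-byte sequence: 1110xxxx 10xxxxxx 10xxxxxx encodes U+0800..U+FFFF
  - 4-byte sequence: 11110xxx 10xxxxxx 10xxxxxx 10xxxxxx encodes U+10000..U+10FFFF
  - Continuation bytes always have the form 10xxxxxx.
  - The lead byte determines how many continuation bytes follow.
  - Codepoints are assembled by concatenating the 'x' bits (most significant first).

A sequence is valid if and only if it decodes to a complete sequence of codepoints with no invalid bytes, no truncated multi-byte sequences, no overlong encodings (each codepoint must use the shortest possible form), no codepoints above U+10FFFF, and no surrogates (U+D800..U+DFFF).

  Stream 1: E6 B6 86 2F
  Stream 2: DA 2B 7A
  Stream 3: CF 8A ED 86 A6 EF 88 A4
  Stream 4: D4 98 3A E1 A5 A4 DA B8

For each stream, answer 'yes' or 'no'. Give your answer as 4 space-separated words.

Stream 1: decodes cleanly. VALID
Stream 2: error at byte offset 1. INVALID
Stream 3: decodes cleanly. VALID
Stream 4: decodes cleanly. VALID

Answer: yes no yes yes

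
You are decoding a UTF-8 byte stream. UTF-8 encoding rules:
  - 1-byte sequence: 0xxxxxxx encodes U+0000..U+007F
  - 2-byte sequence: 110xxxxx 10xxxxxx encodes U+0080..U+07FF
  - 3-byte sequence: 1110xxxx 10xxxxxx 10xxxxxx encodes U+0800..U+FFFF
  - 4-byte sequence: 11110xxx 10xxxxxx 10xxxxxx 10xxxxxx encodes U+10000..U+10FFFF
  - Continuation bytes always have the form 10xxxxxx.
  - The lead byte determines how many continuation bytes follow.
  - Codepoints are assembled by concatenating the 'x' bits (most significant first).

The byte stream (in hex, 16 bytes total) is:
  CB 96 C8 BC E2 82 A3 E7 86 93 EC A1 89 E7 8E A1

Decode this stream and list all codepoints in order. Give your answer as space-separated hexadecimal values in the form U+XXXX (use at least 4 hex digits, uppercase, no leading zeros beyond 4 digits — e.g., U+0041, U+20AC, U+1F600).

Byte[0]=CB: 2-byte lead, need 1 cont bytes. acc=0xB
Byte[1]=96: continuation. acc=(acc<<6)|0x16=0x2D6
Completed: cp=U+02D6 (starts at byte 0)
Byte[2]=C8: 2-byte lead, need 1 cont bytes. acc=0x8
Byte[3]=BC: continuation. acc=(acc<<6)|0x3C=0x23C
Completed: cp=U+023C (starts at byte 2)
Byte[4]=E2: 3-byte lead, need 2 cont bytes. acc=0x2
Byte[5]=82: continuation. acc=(acc<<6)|0x02=0x82
Byte[6]=A3: continuation. acc=(acc<<6)|0x23=0x20A3
Completed: cp=U+20A3 (starts at byte 4)
Byte[7]=E7: 3-byte lead, need 2 cont bytes. acc=0x7
Byte[8]=86: continuation. acc=(acc<<6)|0x06=0x1C6
Byte[9]=93: continuation. acc=(acc<<6)|0x13=0x7193
Completed: cp=U+7193 (starts at byte 7)
Byte[10]=EC: 3-byte lead, need 2 cont bytes. acc=0xC
Byte[11]=A1: continuation. acc=(acc<<6)|0x21=0x321
Byte[12]=89: continuation. acc=(acc<<6)|0x09=0xC849
Completed: cp=U+C849 (starts at byte 10)
Byte[13]=E7: 3-byte lead, need 2 cont bytes. acc=0x7
Byte[14]=8E: continuation. acc=(acc<<6)|0x0E=0x1CE
Byte[15]=A1: continuation. acc=(acc<<6)|0x21=0x73A1
Completed: cp=U+73A1 (starts at byte 13)

Answer: U+02D6 U+023C U+20A3 U+7193 U+C849 U+73A1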